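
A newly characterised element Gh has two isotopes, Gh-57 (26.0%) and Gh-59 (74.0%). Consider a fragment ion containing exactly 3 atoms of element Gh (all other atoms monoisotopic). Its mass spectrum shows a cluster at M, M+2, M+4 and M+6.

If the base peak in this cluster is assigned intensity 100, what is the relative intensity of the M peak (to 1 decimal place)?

4.1

(0.260 + 0.740)^3 gives M 0.0176, M+2 0.1501, M+4 0.4271, M+6 0.4052; the largest is M+4.
P(M+4) = C(3,2) × 0.260^1 × 0.740^2 = 3 × 0.2600 × 0.5476 = 0.427128 (base)
P(M) = C(3,0) × 0.260^3 × 0.740^0 = 1 × 0.017576 × 1.0000 = 0.017576
Relative intensity = 0.017576 / 0.427128 × 100 = 4.1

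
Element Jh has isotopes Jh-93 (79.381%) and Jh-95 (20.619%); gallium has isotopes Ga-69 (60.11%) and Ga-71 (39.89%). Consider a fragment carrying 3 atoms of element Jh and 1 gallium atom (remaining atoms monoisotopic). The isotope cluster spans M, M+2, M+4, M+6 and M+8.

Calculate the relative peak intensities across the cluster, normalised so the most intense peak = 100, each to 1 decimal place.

Element Jh pattern (n=3): 0.50020692 : 0.38978218 : 0.10124487 : 0.00876603
Gallium pattern (n=1): 0.6011 : 0.3989
Convolve the two distributions (both contribute in 2-u steps):
  M: 0.50020692×0.6011 = 0.300674
  M+2: 0.50020692×0.3989 + 0.38978218×0.6011 = 0.433831
  M+4: 0.38978218×0.3989 + 0.10124487×0.6011 = 0.216342
  M+6: 0.10124487×0.3989 + 0.00876603×0.6011 = 0.045656
  M+8: 0.00876603×0.3989 = 0.003497
Scale to base peak (0.433831) = 100: 69.3 : 100.0 : 49.9 : 10.5 : 0.8

69.3 : 100.0 : 49.9 : 10.5 : 0.8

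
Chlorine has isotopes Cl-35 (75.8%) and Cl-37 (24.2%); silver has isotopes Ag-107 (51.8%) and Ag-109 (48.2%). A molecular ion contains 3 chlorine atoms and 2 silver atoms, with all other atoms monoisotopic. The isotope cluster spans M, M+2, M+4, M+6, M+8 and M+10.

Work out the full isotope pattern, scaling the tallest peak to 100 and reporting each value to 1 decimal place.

33.9 : 95.4 : 100.0 : 48.4 : 11.0 : 1.0

Chlorine pattern (n=3): 0.43551951 : 0.41713346 : 0.13317454 : 0.01417249
Silver pattern (n=2): 0.268324 : 0.499352 : 0.232324
Convolve the two distributions (both contribute in 2-u steps):
  M: 0.43551951×0.268324 = 0.116860
  M+2: 0.43551951×0.499352 + 0.41713346×0.268324 = 0.329404
  M+4: 0.43551951×0.232324 + 0.41713346×0.499352 + 0.13317454×0.268324 = 0.345212
  M+6: 0.41713346×0.232324 + 0.13317454×0.499352 + 0.01417249×0.268324 = 0.167214
  M+8: 0.13317454×0.232324 + 0.01417249×0.499352 = 0.038017
  M+10: 0.01417249×0.232324 = 0.003293
Scale to base peak (0.345212) = 100: 33.9 : 95.4 : 100.0 : 48.4 : 11.0 : 1.0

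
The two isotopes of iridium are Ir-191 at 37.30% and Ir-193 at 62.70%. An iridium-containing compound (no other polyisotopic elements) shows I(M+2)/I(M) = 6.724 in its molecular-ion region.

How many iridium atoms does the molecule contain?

The M+2/M ratio from n Ir atoms is n · q/p = n · 0.6270/0.3730.
n = 6.724 × 0.3730/0.6270 = 4.00 ≈ 4

4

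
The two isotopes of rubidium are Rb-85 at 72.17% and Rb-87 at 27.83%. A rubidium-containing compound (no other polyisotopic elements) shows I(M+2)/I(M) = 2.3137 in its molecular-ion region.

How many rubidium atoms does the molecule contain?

With n Rb atoms, P(M+2)/P(M) = C(n,1)·p^(n−1)q / p^n = n·q/p = n · 0.2783/0.7217.
n = 2.3137 × 0.7217/0.2783 = 6.00 ≈ 6

6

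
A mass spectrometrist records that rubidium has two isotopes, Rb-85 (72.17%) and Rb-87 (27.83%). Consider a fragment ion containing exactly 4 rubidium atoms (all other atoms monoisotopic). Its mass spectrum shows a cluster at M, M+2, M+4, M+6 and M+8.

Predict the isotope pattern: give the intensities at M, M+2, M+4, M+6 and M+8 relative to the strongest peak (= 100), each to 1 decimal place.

64.8 : 100.0 : 57.8 : 14.9 : 1.4

Expanding (0.7217 + 0.2783)^4:
P(M) = 0.7217^4 = 0.271286
P(M+2) = 4 × 0.7217^3 × 0.2783^1 = 0.418450
P(M+4) = 6 × 0.7217^2 × 0.2783^2 = 0.242042
P(M+6) = 4 × 0.7217^1 × 0.2783^3 = 0.062224
P(M+8) = 0.2783^4 = 0.005999
The M+2 peak is largest (0.418450); scaling to 100 gives 64.8 : 100.0 : 57.8 : 14.9 : 1.4.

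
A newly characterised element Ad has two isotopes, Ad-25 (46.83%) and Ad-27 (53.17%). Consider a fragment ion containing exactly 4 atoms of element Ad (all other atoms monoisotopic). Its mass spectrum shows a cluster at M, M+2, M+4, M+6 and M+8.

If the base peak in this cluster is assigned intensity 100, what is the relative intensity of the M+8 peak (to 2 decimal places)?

Term probabilities: M 0.0481, M+2 0.2184, M+4 0.3720, M+6 0.2816, M+8 0.0799. Base peak = M+4.
P(M+4) = C(4,2) × 0.4683^2 × 0.5317^2 = 6 × 0.21930489 × 0.28270489 = 0.371991 (base)
P(M+8) = C(4,4) × 0.4683^0 × 0.5317^4 = 1 × 1.0000 × 0.07992205 = 0.079922
Relative intensity = 0.079922 / 0.371991 × 100 = 21.48

21.48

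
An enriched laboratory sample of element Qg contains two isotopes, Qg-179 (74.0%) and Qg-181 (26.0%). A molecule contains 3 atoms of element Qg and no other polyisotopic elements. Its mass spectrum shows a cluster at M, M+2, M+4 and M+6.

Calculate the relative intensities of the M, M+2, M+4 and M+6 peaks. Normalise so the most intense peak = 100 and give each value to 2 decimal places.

Expanding (0.740 + 0.260)^3:
P(M) = 0.740^3 = 0.405224
P(M+2) = 3 × 0.740^2 × 0.260^1 = 0.427128
P(M+4) = 3 × 0.740^1 × 0.260^2 = 0.150072
P(M+6) = 0.260^3 = 0.017576
The M+2 peak is largest (0.427128); scaling to 100 gives 94.87 : 100.00 : 35.14 : 4.11.

94.87 : 100.00 : 35.14 : 4.11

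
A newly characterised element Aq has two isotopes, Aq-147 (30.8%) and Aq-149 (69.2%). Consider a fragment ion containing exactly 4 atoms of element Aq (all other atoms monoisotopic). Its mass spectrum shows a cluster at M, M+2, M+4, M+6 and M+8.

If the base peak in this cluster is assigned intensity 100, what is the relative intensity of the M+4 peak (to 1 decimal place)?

Term probabilities: M 0.0090, M+2 0.0809, M+4 0.2726, M+6 0.4083, M+8 0.2293. Base peak = M+6.
P(M+6) = C(4,3) × 0.308^1 × 0.692^3 = 4 × 0.3080 × 0.33137389 = 0.408253 (base)
P(M+4) = C(4,2) × 0.308^2 × 0.692^2 = 6 × 0.094864 × 0.478864 = 0.272562
Relative intensity = 0.272562 / 0.408253 × 100 = 66.8

66.8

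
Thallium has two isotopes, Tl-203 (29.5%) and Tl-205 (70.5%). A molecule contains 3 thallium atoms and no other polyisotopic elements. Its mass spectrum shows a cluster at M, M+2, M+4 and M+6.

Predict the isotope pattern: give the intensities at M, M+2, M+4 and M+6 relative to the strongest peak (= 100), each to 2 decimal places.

5.84 : 41.84 : 100.00 : 79.66

The 3 Tl atoms are independent, so intensities follow the terms of (0.295 + 0.705)^3.
P(M) = 0.295^3 = 0.025672
P(M+2) = 3 × 0.295^2 × 0.705^1 = 0.184058
P(M+4) = 3 × 0.295^1 × 0.705^2 = 0.439867
P(M+6) = 0.705^3 = 0.350403
The M+4 peak is largest (0.439867); scaling to 100 gives 5.84 : 41.84 : 100.00 : 79.66.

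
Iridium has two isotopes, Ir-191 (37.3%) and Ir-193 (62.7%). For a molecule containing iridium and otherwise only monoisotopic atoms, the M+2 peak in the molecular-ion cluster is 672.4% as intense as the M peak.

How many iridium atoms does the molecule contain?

4

The M+2/M ratio from n Ir atoms is n · q/p = n · 0.627/0.373.
n = 6.724 × 0.373/0.627 = 4.00 ≈ 4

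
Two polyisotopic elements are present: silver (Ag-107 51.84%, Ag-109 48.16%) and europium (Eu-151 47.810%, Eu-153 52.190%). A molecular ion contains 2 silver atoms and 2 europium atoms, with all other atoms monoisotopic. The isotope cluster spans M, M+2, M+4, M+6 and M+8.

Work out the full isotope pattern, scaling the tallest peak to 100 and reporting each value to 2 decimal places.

16.36 : 66.13 : 100.00 : 67.06 : 16.83

Silver pattern (n=2): 0.26873856 : 0.49932288 : 0.23193856
Europium pattern (n=2): 0.22857961 : 0.49904078 : 0.27237961
Convolve the two distributions (both contribute in 2-u steps):
  M: 0.26873856×0.22857961 = 0.061428
  M+2: 0.26873856×0.49904078 + 0.49932288×0.22857961 = 0.248247
  M+4: 0.26873856×0.27237961 + 0.49932288×0.49904078 + 0.23193856×0.22857961 = 0.375398
  M+6: 0.49932288×0.27237961 + 0.23193856×0.49904078 = 0.251752
  M+8: 0.23193856×0.27237961 = 0.063175
Scale to base peak (0.375398) = 100: 16.36 : 66.13 : 100.00 : 67.06 : 16.83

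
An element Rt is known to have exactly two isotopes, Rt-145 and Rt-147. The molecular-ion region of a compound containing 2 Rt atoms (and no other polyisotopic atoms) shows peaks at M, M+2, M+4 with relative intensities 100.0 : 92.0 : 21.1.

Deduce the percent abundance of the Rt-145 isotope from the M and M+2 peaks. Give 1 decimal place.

68.5%

Let p = fractional abundance of Rt-145. I(M+2)/I(M) = [C(2,1)·p^1·(1−p)] / p^2 = 2·(1−p)/p = 92.0/100.0 = 0.9200
(1−p)/p = 0.9200/2 = 0.4600  ⇒  p = 1/(1 + 0.4600) = 0.6849
Rt-145: 68.5%, Rt-147: 31.5%.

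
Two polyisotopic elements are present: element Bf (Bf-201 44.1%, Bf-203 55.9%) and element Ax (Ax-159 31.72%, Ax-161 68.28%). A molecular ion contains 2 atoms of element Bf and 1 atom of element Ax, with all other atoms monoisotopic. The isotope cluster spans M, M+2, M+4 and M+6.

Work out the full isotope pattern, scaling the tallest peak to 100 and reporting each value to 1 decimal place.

14.2 : 66.4 : 100.0 : 49.0

Element Bf pattern (n=2): 0.194481 : 0.493038 : 0.312481
Element Ax pattern (n=1): 0.3172 : 0.6828
Convolve the two distributions (both contribute in 2-u steps):
  M: 0.194481×0.3172 = 0.061689
  M+2: 0.194481×0.6828 + 0.493038×0.3172 = 0.289183
  M+4: 0.493038×0.6828 + 0.312481×0.3172 = 0.435765
  M+6: 0.312481×0.6828 = 0.213362
Scale to base peak (0.435765) = 100: 14.2 : 66.4 : 100.0 : 49.0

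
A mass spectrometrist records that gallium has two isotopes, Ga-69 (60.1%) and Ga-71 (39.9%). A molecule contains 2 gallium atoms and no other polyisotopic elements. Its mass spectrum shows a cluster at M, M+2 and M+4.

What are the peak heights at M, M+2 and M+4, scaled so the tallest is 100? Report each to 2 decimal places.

Each Ga atom is independently Ga-69 (p = 0.601) or Ga-71 (q = 0.399); the cluster is the binomial expansion (p + q)^2.
P(M) = 0.601^2 = 0.361201
P(M+2) = 2 × 0.601^1 × 0.399^1 = 0.479598
P(M+4) = 0.399^2 = 0.159201
The M+2 peak is largest (0.479598); scaling to 100 gives 75.31 : 100.00 : 33.19.

75.31 : 100.00 : 33.19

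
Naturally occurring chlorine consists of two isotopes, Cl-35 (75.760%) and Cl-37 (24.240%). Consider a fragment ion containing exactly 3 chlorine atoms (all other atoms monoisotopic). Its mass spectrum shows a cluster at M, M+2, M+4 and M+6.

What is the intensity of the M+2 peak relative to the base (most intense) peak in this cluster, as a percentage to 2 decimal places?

95.99%

Binomial terms of (0.75760 + 0.24240)^3: M 0.4348, M+2 0.4174, M+4 0.1335, M+6 0.0142 → M is the base peak.
P(M) = C(3,0) × 0.75760^3 × 0.24240^0 = 1 × 0.4348304 × 1.0000 = 0.434830 (base)
P(M+2) = C(3,1) × 0.75760^2 × 0.24240^1 = 3 × 0.57395776 × 0.2424 = 0.417382
Relative intensity = 0.417382 / 0.434830 × 100 = 95.99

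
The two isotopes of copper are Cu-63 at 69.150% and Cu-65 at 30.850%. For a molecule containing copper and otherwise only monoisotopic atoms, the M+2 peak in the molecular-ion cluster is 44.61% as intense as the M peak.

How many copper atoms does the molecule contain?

1

The M+2/M ratio from n Cu atoms is n · q/p = n · 0.30850/0.69150.
n = 0.4461 × 0.69150/0.30850 = 1.00 ≈ 1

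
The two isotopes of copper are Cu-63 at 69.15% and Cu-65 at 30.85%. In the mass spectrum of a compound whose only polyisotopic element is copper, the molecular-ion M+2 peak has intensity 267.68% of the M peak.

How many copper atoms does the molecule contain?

6

The M+2/M ratio from n Cu atoms is n · q/p = n · 0.3085/0.6915.
n = 2.6768 × 0.6915/0.3085 = 6.00 ≈ 6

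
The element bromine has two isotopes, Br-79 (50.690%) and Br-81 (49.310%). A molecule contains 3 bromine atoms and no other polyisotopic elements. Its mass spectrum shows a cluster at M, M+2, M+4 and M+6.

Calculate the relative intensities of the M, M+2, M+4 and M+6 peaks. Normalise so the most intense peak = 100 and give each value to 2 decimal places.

Each Br atom is independently Br-79 (p = 0.50690) or Br-81 (q = 0.49310); the cluster is the binomial expansion (p + q)^3.
P(M) = 0.50690^3 = 0.130247
P(M+2) = 3 × 0.50690^2 × 0.49310^1 = 0.380103
P(M+4) = 3 × 0.50690^1 × 0.49310^2 = 0.369755
P(M+6) = 0.49310^3 = 0.119896
The M+2 peak is largest (0.380103); scaling to 100 gives 34.27 : 100.00 : 97.28 : 31.54.

34.27 : 100.00 : 97.28 : 31.54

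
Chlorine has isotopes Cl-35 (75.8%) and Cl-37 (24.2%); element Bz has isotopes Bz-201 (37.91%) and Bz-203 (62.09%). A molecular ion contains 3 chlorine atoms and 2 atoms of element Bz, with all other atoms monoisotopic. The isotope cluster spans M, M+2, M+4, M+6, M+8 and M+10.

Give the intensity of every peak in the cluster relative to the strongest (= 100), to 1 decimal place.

16.3 : 69.1 : 100.0 : 58.8 : 15.1 : 1.4

Chlorine pattern (n=3): 0.43551951 : 0.41713346 : 0.13317454 : 0.01417249
Element Bz pattern (n=2): 0.14371681 : 0.47076638 : 0.38551681
Convolve the two distributions (both contribute in 2-u steps):
  M: 0.43551951×0.14371681 = 0.062591
  M+2: 0.43551951×0.47076638 + 0.41713346×0.14371681 = 0.264977
  M+4: 0.43551951×0.38551681 + 0.41713346×0.47076638 + 0.13317454×0.14371681 = 0.383412
  M+6: 0.41713346×0.38551681 + 0.13317454×0.47076638 + 0.01417249×0.14371681 = 0.225543
  M+8: 0.13317454×0.38551681 + 0.01417249×0.47076638 = 0.058013
  M+10: 0.01417249×0.38551681 = 0.005464
Scale to base peak (0.383412) = 100: 16.3 : 69.1 : 100.0 : 58.8 : 15.1 : 1.4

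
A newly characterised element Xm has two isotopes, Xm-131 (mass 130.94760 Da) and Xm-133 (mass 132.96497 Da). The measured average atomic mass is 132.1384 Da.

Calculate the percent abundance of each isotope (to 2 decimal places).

Xm-131: 40.97%, Xm-133: 59.03%

Let x be the fractional abundance of Xm-131; then Xm-133 has abundance 1 − x.
130.94760·x + 132.96497·(1 − x) = 132.1384
(130.94760 − 132.96497)·x = 132.1384 − 132.96497
x = -0.82657 / -2.01737 = 0.40973 → 40.97% Xm-131, 59.03% Xm-133.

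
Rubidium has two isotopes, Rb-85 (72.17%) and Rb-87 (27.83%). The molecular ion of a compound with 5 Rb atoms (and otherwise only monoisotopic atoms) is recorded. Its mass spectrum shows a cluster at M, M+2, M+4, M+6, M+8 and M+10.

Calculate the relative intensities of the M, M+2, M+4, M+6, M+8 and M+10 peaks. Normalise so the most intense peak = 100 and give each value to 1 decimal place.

51.9 : 100.0 : 77.1 : 29.7 : 5.7 : 0.4

Each Rb atom is independently Rb-85 (p = 0.7217) or Rb-87 (q = 0.2783); the cluster is the binomial expansion (p + q)^5.
P(M) = 0.7217^5 = 0.195787
P(M+2) = 5 × 0.7217^4 × 0.2783^1 = 0.377494
P(M+4) = 10 × 0.7217^3 × 0.2783^2 = 0.291136
P(M+6) = 10 × 0.7217^2 × 0.2783^3 = 0.112267
P(M+8) = 5 × 0.7217^1 × 0.2783^4 = 0.021646
P(M+10) = 0.2783^5 = 0.001669
The M+2 peak is largest (0.377494); scaling to 100 gives 51.9 : 100.0 : 77.1 : 29.7 : 5.7 : 0.4.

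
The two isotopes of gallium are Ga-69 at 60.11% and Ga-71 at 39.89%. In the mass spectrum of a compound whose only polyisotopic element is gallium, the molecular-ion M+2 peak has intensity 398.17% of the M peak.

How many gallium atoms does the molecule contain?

6

For n independent Ga atoms, I(M+2)/I(M) = n · (abundance Ga-71) / (abundance Ga-69) = n · 0.3989/0.6011.
n = 3.9817 × 0.6011/0.3989 = 6.00 ≈ 6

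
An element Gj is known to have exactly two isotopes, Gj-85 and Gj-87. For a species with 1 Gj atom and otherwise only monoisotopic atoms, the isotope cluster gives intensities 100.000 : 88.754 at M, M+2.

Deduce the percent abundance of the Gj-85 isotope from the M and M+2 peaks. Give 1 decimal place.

Write p for the Gj-85 fraction. I(M+2)/I(M) = [C(1,1)·p^0·(1−p)] / p^1 = 1·(1−p)/p = 88.754/100.000 = 0.8875
(1−p)/p = 0.8875/1 = 0.8875  ⇒  p = 1/(1 + 0.8875) = 0.5298
Gj-85: 53.0%, Gj-87: 47.0%.

53.0%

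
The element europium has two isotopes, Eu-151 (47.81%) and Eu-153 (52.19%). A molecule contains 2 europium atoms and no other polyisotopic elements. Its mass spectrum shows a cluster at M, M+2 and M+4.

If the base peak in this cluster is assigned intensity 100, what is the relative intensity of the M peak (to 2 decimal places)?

45.80

(0.4781 + 0.5219)^2 gives M 0.2286, M+2 0.4990, M+4 0.2724; the largest is M+2.
P(M+2) = C(2,1) × 0.4781^1 × 0.5219^1 = 2 × 0.4781 × 0.5219 = 0.499041 (base)
P(M) = C(2,0) × 0.4781^2 × 0.5219^0 = 1 × 0.22857961 × 1.0000 = 0.228580
Relative intensity = 0.228580 / 0.499041 × 100 = 45.80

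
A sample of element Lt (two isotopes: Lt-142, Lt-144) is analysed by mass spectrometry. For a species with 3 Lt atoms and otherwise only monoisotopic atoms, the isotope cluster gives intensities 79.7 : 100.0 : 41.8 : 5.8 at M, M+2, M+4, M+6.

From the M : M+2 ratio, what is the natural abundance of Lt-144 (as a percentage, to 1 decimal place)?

Let p = fractional abundance of Lt-142. I(M+2)/I(M) = [C(3,1)·p^2·(1−p)] / p^3 = 3·(1−p)/p = 100.0/79.7 = 1.2547
(1−p)/p = 1.2547/3 = 0.4182  ⇒  p = 1/(1 + 0.4182) = 0.7051
Lt-142: 70.5%, Lt-144: 29.5%.

29.5%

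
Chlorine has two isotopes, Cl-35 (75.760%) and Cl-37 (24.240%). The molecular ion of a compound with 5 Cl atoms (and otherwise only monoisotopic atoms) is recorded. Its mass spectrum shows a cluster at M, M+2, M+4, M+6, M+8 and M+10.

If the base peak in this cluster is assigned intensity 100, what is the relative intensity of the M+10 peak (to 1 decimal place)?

Binomial terms of (0.75760 + 0.24240)^5: M 0.2496, M+2 0.3993, M+4 0.2555, M+6 0.0817, M+8 0.0131, M+10 0.0008 → M+2 is the base peak.
P(M+2) = C(5,1) × 0.75760^4 × 0.24240^1 = 5 × 0.32942751 × 0.2424 = 0.399266 (base)
P(M+10) = C(5,5) × 0.75760^0 × 0.24240^5 = 1 × 1.0000 × 0.00083688 = 0.000837
Relative intensity = 0.000837 / 0.399266 × 100 = 0.2

0.2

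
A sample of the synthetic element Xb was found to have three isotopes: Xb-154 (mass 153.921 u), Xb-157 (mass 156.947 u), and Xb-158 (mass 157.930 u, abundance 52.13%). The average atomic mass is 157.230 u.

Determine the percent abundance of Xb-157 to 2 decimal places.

40.29%

The remaining 47.87% is split between Xb-154 (fraction x) and Xb-157 (fraction 0.4787 − x).
Substituting: 153.921x + 156.947(0.4787 − x) = 74.901091
(153.921 − 156.947)x = -0.2294379  ⇒  x = 0.07582, y = 0.40288
Xb-154: 7.58%, Xb-157: 40.29%.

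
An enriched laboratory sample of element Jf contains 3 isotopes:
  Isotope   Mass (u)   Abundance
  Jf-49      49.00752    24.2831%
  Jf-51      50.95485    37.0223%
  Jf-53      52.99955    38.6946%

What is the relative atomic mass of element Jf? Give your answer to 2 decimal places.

Average mass = Σ (abundance × isotope mass) = 0.242831 × 49.00752 + 0.370223 × 50.95485 + 0.386946 × 52.99955
= 11.900545 + 18.864657 + 20.507964 = 51.273166 u

51.27 u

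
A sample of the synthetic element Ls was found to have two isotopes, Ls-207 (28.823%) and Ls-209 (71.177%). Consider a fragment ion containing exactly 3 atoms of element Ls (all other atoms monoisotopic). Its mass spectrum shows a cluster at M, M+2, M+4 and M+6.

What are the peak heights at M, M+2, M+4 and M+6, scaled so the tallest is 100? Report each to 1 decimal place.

5.5 : 40.5 : 100.0 : 82.3

Each Ls atom is independently Ls-207 (p = 0.28823) or Ls-209 (q = 0.71177); the cluster is the binomial expansion (p + q)^3.
P(M) = 0.28823^3 = 0.023945
P(M+2) = 3 × 0.28823^2 × 0.71177^1 = 0.177394
P(M+4) = 3 × 0.28823^1 × 0.71177^2 = 0.438066
P(M+6) = 0.71177^3 = 0.360594
The M+4 peak is largest (0.438066); scaling to 100 gives 5.5 : 40.5 : 100.0 : 82.3.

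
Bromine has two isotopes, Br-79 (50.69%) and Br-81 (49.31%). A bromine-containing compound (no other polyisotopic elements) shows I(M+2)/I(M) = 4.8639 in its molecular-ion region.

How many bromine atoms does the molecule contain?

5

With n Br atoms, P(M+2)/P(M) = C(n,1)·p^(n−1)q / p^n = n·q/p = n · 0.4931/0.5069.
n = 4.8639 × 0.5069/0.4931 = 5.00 ≈ 5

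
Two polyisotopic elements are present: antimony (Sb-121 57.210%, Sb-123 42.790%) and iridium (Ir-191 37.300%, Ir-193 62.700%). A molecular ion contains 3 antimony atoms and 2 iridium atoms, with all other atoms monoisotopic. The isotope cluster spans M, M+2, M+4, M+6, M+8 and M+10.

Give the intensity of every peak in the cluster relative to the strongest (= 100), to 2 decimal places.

8.06 : 45.20 : 97.15 : 100.00 : 49.58 : 9.53

Antimony pattern (n=3): 0.18724742 : 0.42015297 : 0.3142518 : 0.07834781
Iridium pattern (n=2): 0.139129 : 0.467742 : 0.393129
Convolve the two distributions (both contribute in 2-u steps):
  M: 0.18724742×0.139129 = 0.026052
  M+2: 0.18724742×0.467742 + 0.42015297×0.139129 = 0.146039
  M+4: 0.18724742×0.393129 + 0.42015297×0.467742 + 0.3142518×0.139129 = 0.313857
  M+6: 0.42015297×0.393129 + 0.3142518×0.467742 + 0.07834781×0.139129 = 0.323064
  M+8: 0.3142518×0.393129 + 0.07834781×0.467742 = 0.160188
  M+10: 0.07834781×0.393129 = 0.030801
Scale to base peak (0.323064) = 100: 8.06 : 45.20 : 97.15 : 100.00 : 49.58 : 9.53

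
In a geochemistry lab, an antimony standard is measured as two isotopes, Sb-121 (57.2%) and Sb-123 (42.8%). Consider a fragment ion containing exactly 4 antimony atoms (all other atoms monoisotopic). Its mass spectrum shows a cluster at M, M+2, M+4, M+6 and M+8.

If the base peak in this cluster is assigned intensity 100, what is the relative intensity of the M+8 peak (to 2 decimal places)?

Term probabilities: M 0.1070, M+2 0.3204, M+4 0.3596, M+6 0.1794, M+8 0.0336. Base peak = M+4.
P(M+4) = C(4,2) × 0.572^2 × 0.428^2 = 6 × 0.327184 × 0.183184 = 0.359609 (base)
P(M+8) = C(4,4) × 0.572^0 × 0.428^4 = 1 × 1.0000 × 0.03355638 = 0.033556
Relative intensity = 0.033556 / 0.359609 × 100 = 9.33

9.33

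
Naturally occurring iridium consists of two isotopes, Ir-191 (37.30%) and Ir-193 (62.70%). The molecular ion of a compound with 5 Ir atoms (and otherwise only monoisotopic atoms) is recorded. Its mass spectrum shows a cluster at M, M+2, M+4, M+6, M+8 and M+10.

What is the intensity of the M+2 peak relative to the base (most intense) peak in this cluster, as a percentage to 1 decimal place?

Binomial terms of (0.3730 + 0.6270)^5: M 0.0072, M+2 0.0607, M+4 0.2040, M+6 0.3429, M+8 0.2882, M+10 0.0969 → M+6 is the base peak.
P(M+6) = C(5,3) × 0.3730^2 × 0.6270^3 = 10 × 0.139129 × 0.24649188 = 0.342942 (base)
P(M+2) = C(5,1) × 0.3730^4 × 0.6270^1 = 5 × 0.01935688 × 0.6270 = 0.060684
Relative intensity = 0.060684 / 0.342942 × 100 = 17.7

17.7%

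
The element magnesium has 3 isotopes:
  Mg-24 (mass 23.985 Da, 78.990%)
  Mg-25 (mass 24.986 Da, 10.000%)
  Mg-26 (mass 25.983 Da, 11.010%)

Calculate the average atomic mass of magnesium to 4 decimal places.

24.3051 Da

Average mass = Σ (abundance × isotope mass) = 0.78990 × 23.985 + 0.10000 × 24.986 + 0.11010 × 25.983
= 18.94575 + 2.49860 + 2.86073 = 24.30508 Da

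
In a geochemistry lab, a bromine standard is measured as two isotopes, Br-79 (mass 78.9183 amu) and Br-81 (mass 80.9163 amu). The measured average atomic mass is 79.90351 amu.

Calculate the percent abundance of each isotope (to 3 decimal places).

Writing the weighted mean with unknown fraction x of Br-79:
78.9183·x + 80.9163·(1 − x) = 79.90351
(78.9183 − 80.9163)·x = 79.90351 − 80.9163
x = -1.01279 / -1.9980 = 0.50690 → 50.690% Br-79, 49.310% Br-81.

Br-79: 50.690%, Br-81: 49.310%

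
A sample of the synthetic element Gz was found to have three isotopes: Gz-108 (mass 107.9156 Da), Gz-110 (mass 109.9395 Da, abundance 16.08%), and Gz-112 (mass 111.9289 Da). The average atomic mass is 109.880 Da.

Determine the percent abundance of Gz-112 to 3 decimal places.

Let x and y be the fractions of Gz-108 and Gz-112. Then x + y = 1 − 0.1608 = 0.8392 and 107.9156x + 111.9289y = 109.880 − 0.1608×109.9395 = 92.2017284.
Substituting: 107.9156x + 111.9289(0.8392 − x) = 92.2017284
(107.9156 − 111.9289)x = -1.72900448  ⇒  x = 0.43082, y = 0.40838
Gz-108: 43.082%, Gz-112: 40.838%.

40.838%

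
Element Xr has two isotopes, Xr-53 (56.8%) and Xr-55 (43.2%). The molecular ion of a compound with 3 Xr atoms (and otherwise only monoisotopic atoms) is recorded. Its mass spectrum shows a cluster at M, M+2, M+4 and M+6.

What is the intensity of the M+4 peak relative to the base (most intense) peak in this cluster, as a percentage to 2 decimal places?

76.06%

(0.568 + 0.432)^3 gives M 0.1833, M+2 0.4181, M+4 0.3180, M+6 0.0806; the largest is M+2.
P(M+2) = C(3,1) × 0.568^2 × 0.432^1 = 3 × 0.322624 × 0.4320 = 0.418121 (base)
P(M+4) = C(3,2) × 0.568^1 × 0.432^2 = 3 × 0.5680 × 0.186624 = 0.318007
Relative intensity = 0.318007 / 0.418121 × 100 = 76.06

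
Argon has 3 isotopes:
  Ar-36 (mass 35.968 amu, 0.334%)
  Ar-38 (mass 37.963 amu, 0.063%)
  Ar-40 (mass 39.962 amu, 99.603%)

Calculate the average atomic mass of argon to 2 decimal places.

The abundance-weighted mean is 0.00334 × 35.968 + 0.00063 × 37.963 + 0.99603 × 39.962
= 0.1201 + 0.0239 + 39.8034 = 39.9474 amu

39.95 amu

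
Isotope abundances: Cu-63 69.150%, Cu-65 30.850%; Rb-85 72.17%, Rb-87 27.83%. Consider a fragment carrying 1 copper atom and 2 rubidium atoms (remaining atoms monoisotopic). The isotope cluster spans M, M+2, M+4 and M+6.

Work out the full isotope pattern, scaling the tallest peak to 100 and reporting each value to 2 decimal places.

Copper pattern (n=1): 0.6915 : 0.3085
Rubidium pattern (n=2): 0.52085089 : 0.40169822 : 0.07745089
Convolve the two distributions (both contribute in 2-u steps):
  M: 0.6915×0.52085089 = 0.360168
  M+2: 0.6915×0.40169822 + 0.3085×0.52085089 = 0.438457
  M+4: 0.6915×0.07745089 + 0.3085×0.40169822 = 0.177481
  M+6: 0.3085×0.07745089 = 0.023894
Scale to base peak (0.438457) = 100: 82.14 : 100.00 : 40.48 : 5.45

82.14 : 100.00 : 40.48 : 5.45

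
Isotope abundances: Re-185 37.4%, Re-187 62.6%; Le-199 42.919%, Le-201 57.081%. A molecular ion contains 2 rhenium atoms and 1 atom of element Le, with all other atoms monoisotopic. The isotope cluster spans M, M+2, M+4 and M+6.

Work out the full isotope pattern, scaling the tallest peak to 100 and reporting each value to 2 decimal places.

13.79 : 64.48 : 100.00 : 51.37

Rhenium pattern (n=2): 0.139876 : 0.468248 : 0.391876
Element Le pattern (n=1): 0.42919 : 0.57081
Convolve the two distributions (both contribute in 2-u steps):
  M: 0.139876×0.42919 = 0.060033
  M+2: 0.139876×0.57081 + 0.468248×0.42919 = 0.280810
  M+4: 0.468248×0.57081 + 0.391876×0.42919 = 0.435470
  M+6: 0.391876×0.57081 = 0.223687
Scale to base peak (0.435470) = 100: 13.79 : 64.48 : 100.00 : 51.37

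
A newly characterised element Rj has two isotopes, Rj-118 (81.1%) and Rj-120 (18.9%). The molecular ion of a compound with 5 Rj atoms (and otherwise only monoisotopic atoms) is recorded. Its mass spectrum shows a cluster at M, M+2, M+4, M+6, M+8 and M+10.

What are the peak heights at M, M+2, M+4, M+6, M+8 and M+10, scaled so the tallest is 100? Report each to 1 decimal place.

85.8 : 100.0 : 46.6 : 10.9 : 1.3 : 0.1

Each Rj atom is independently Rj-118 (p = 0.811) or Rj-120 (q = 0.189); the cluster is the binomial expansion (p + q)^5.
P(M) = 0.811^5 = 0.350836
P(M+2) = 5 × 0.811^4 × 0.189^1 = 0.408804
P(M+4) = 10 × 0.811^3 × 0.189^2 = 0.190540
P(M+6) = 10 × 0.811^2 × 0.189^3 = 0.044405
P(M+8) = 5 × 0.811^1 × 0.189^4 = 0.005174
P(M+10) = 0.189^5 = 0.000241
The M+2 peak is largest (0.408804); scaling to 100 gives 85.8 : 100.0 : 46.6 : 10.9 : 1.3 : 0.1.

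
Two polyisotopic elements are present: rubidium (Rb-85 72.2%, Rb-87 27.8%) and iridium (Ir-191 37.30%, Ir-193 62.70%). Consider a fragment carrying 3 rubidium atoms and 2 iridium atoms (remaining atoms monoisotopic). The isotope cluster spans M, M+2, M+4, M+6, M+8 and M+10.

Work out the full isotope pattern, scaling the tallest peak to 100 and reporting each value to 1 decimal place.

14.0 : 63.1 : 100.0 : 67.3 : 20.3 : 2.3

Rubidium pattern (n=3): 0.37636705 : 0.43475086 : 0.16739714 : 0.02148495
Iridium pattern (n=2): 0.139129 : 0.467742 : 0.393129
Convolve the two distributions (both contribute in 2-u steps):
  M: 0.37636705×0.139129 = 0.052364
  M+2: 0.37636705×0.467742 + 0.43475086×0.139129 = 0.236529
  M+4: 0.37636705×0.393129 + 0.43475086×0.467742 + 0.16739714×0.139129 = 0.374602
  M+6: 0.43475086×0.393129 + 0.16739714×0.467742 + 0.02148495×0.139129 = 0.252201
  M+8: 0.16739714×0.393129 + 0.02148495×0.467742 = 0.075858
  M+10: 0.02148495×0.393129 = 0.008446
Scale to base peak (0.374602) = 100: 14.0 : 63.1 : 100.0 : 67.3 : 20.3 : 2.3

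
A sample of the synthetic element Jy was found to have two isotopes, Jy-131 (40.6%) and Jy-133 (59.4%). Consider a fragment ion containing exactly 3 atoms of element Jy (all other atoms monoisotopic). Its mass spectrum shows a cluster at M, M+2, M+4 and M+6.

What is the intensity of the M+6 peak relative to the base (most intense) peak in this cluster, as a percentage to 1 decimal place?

(0.406 + 0.594)^3 gives M 0.0669, M+2 0.2937, M+4 0.4298, M+6 0.2096; the largest is M+4.
P(M+4) = C(3,2) × 0.406^1 × 0.594^2 = 3 × 0.4060 × 0.352836 = 0.429754 (base)
P(M+6) = C(3,3) × 0.406^0 × 0.594^3 = 1 × 1.0000 × 0.20958458 = 0.209585
Relative intensity = 0.209585 / 0.429754 × 100 = 48.8

48.8%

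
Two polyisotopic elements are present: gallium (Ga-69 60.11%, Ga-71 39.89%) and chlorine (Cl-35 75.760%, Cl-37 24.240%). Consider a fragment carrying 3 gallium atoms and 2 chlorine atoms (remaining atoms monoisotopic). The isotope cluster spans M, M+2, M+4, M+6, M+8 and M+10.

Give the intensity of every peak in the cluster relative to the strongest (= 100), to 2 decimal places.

37.07 : 97.53 : 100.00 : 49.73 : 11.95 : 1.11

Gallium pattern (n=3): 0.21719018 : 0.43239309 : 0.28694328 : 0.06347345
Chlorine pattern (n=2): 0.57395776 : 0.36728448 : 0.05875776
Convolve the two distributions (both contribute in 2-u steps):
  M: 0.21719018×0.57395776 = 0.124658
  M+2: 0.21719018×0.36728448 + 0.43239309×0.57395776 = 0.327946
  M+4: 0.21719018×0.05875776 + 0.43239309×0.36728448 + 0.28694328×0.57395776 = 0.336266
  M+6: 0.43239309×0.05875776 + 0.28694328×0.36728448 + 0.06347345×0.57395776 = 0.167227
  M+8: 0.28694328×0.05875776 + 0.06347345×0.36728448 = 0.040173
  M+10: 0.06347345×0.05875776 = 0.003730
Scale to base peak (0.336266) = 100: 37.07 : 97.53 : 100.00 : 49.73 : 11.95 : 1.11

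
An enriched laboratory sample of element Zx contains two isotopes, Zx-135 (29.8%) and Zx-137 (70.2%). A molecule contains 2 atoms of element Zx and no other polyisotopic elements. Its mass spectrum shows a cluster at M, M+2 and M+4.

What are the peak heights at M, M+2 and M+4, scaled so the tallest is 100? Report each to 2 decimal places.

Expanding (0.298 + 0.702)^2:
P(M) = 0.298^2 = 0.088804
P(M+2) = 2 × 0.298^1 × 0.702^1 = 0.418392
P(M+4) = 0.702^2 = 0.492804
The M+4 peak is largest (0.492804); scaling to 100 gives 18.02 : 84.90 : 100.00.

18.02 : 84.90 : 100.00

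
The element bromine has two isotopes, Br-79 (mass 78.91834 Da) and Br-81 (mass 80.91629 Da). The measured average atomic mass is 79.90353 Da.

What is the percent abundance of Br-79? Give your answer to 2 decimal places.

50.69%

Let x be the fractional abundance of Br-79; then Br-81 has abundance 1 − x.
78.91834·x + 80.91629·(1 − x) = 79.90353
(78.91834 − 80.91629)·x = 79.90353 − 80.91629
x = -1.01276 / -1.99795 = 0.50690 → 50.69% Br-79, 49.31% Br-81.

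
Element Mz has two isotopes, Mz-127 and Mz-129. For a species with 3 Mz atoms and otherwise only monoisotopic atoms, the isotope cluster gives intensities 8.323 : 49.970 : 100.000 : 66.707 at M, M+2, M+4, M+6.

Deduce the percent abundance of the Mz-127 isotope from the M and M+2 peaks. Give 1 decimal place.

Let p = fractional abundance of Mz-127. I(M+2)/I(M) = [C(3,1)·p^2·(1−p)] / p^3 = 3·(1−p)/p = 49.970/8.323 = 6.0038
(1−p)/p = 6.0038/3 = 2.0013  ⇒  p = 1/(1 + 2.0013) = 0.3332
Mz-127: 33.3%, Mz-129: 66.7%.

33.3%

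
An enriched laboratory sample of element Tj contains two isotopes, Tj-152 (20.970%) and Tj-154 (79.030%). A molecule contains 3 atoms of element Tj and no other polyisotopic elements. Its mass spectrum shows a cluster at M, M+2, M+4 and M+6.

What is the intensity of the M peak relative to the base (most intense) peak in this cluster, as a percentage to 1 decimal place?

Binomial terms of (0.20970 + 0.79030)^3: M 0.0092, M+2 0.1043, M+4 0.3929, M+6 0.4936 → M+6 is the base peak.
P(M+6) = C(3,3) × 0.20970^0 × 0.79030^3 = 1 × 1.0000 × 0.4936009 = 0.493601 (base)
P(M) = C(3,0) × 0.20970^3 × 0.79030^0 = 1 × 0.00922137 × 1.0000 = 0.009221
Relative intensity = 0.009221 / 0.493601 × 100 = 1.9

1.9%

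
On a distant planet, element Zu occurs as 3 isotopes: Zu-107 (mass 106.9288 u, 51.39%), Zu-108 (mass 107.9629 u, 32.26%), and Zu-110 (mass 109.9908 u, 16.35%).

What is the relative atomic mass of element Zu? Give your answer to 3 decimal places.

Weight each isotope mass by its fractional abundance: 0.5139 × 106.9288 + 0.3226 × 107.9629 + 0.1635 × 109.9908
= 54.95071 + 34.82883 + 17.98350 = 107.76304 u

107.763 u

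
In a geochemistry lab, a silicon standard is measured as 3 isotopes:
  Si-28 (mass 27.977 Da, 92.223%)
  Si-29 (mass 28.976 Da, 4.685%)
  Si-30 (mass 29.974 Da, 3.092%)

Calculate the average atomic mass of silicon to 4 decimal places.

28.0856 Da

Average mass = Σ (abundance × isotope mass) = 0.92223 × 27.977 + 0.04685 × 28.976 + 0.03092 × 29.974
= 25.80123 + 1.35753 + 0.92680 = 28.08556 Da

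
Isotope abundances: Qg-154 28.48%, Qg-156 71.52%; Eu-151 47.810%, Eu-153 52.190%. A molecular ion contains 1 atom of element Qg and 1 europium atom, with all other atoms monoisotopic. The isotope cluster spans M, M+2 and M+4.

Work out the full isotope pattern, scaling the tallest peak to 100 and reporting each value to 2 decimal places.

27.76 : 100.00 : 76.09

Element Qg pattern (n=1): 0.2848 : 0.7152
Europium pattern (n=1): 0.4781 : 0.5219
Convolve the two distributions (both contribute in 2-u steps):
  M: 0.2848×0.4781 = 0.136163
  M+2: 0.2848×0.5219 + 0.7152×0.4781 = 0.490574
  M+4: 0.7152×0.5219 = 0.373263
Scale to base peak (0.490574) = 100: 27.76 : 100.00 : 76.09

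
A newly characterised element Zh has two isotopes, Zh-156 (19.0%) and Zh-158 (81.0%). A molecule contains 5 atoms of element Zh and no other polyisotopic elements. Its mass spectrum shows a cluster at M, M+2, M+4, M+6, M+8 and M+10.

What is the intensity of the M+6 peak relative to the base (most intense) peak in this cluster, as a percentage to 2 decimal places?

Binomial terms of (0.190 + 0.810)^5: M 0.0002, M+2 0.0053, M+4 0.0450, M+6 0.1919, M+8 0.4089, M+10 0.3487 → M+8 is the base peak.
P(M+8) = C(5,4) × 0.190^1 × 0.810^4 = 5 × 0.1900 × 0.43046721 = 0.408944 (base)
P(M+6) = C(5,3) × 0.190^2 × 0.810^3 = 10 × 0.0361 × 0.531441 = 0.191850
Relative intensity = 0.191850 / 0.408944 × 100 = 46.91

46.91%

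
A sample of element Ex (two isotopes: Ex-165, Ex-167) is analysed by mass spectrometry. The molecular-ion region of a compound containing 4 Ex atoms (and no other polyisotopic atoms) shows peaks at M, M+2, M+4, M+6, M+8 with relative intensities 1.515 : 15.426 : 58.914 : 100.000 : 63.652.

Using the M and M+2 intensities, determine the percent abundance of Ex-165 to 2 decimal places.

28.20%

Write p for the Ex-165 fraction. I(M+2)/I(M) = [C(4,1)·p^3·(1−p)] / p^4 = 4·(1−p)/p = 15.426/1.515 = 10.1822
(1−p)/p = 10.1822/4 = 2.5455  ⇒  p = 1/(1 + 2.5455) = 0.2820
Ex-165: 28.20%, Ex-167: 71.80%.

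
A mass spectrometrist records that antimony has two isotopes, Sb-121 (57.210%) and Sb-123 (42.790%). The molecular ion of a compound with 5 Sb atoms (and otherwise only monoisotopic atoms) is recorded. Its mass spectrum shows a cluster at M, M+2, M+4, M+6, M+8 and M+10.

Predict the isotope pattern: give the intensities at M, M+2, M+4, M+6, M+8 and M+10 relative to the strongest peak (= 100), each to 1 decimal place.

17.9 : 66.8 : 100.0 : 74.8 : 28.0 : 4.2

The 5 Sb atoms are independent, so intensities follow the terms of (0.57210 + 0.42790)^5.
P(M) = 0.57210^5 = 0.061286
P(M+2) = 5 × 0.57210^4 × 0.42790^1 = 0.229192
P(M+4) = 10 × 0.57210^3 × 0.42790^2 = 0.342847
P(M+6) = 10 × 0.57210^2 × 0.42790^3 = 0.256431
P(M+8) = 5 × 0.57210^1 × 0.42790^4 = 0.095898
P(M+10) = 0.42790^5 = 0.014345
The M+4 peak is largest (0.342847); scaling to 100 gives 17.9 : 66.8 : 100.0 : 74.8 : 28.0 : 4.2.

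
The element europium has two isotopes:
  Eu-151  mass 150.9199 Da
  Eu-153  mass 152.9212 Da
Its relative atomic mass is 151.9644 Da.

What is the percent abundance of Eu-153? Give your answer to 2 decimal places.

Let x be the fractional abundance of Eu-151; then Eu-153 has abundance 1 − x.
150.9199·x + 152.9212·(1 − x) = 151.9644
(150.9199 − 152.9212)·x = 151.9644 − 152.9212
x = -0.9568 / -2.0013 = 0.47809 → 47.81% Eu-151, 52.19% Eu-153.

52.19%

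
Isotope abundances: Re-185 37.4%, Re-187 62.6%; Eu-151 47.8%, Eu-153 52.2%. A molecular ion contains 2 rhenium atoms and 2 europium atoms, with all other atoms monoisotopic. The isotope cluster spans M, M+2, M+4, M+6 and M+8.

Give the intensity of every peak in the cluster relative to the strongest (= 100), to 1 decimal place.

Rhenium pattern (n=2): 0.139876 : 0.468248 : 0.391876
Europium pattern (n=2): 0.228484 : 0.499032 : 0.272484
Convolve the two distributions (both contribute in 2-u steps):
  M: 0.139876×0.228484 = 0.031959
  M+2: 0.139876×0.499032 + 0.468248×0.228484 = 0.176790
  M+4: 0.139876×0.272484 + 0.468248×0.499032 + 0.391876×0.228484 = 0.361322
  M+6: 0.468248×0.272484 + 0.391876×0.499032 = 0.323149
  M+8: 0.391876×0.272484 = 0.106780
Scale to base peak (0.361322) = 100: 8.8 : 48.9 : 100.0 : 89.4 : 29.6

8.8 : 48.9 : 100.0 : 89.4 : 29.6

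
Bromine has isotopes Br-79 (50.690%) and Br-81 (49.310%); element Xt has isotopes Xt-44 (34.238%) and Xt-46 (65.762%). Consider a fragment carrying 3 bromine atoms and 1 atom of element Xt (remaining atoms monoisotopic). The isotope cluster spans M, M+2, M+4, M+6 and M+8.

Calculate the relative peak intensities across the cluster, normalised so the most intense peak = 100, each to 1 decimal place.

Bromine pattern (n=3): 0.13024674 : 0.3801026 : 0.36975457 : 0.11989609
Element Xt pattern (n=1): 0.34238 : 0.65762
Convolve the two distributions (both contribute in 2-u steps):
  M: 0.13024674×0.34238 = 0.044594
  M+2: 0.13024674×0.65762 + 0.3801026×0.34238 = 0.215792
  M+4: 0.3801026×0.65762 + 0.36975457×0.34238 = 0.376560
  M+6: 0.36975457×0.65762 + 0.11989609×0.34238 = 0.284208
  M+8: 0.11989609×0.65762 = 0.078846
Scale to base peak (0.376560) = 100: 11.8 : 57.3 : 100.0 : 75.5 : 20.9

11.8 : 57.3 : 100.0 : 75.5 : 20.9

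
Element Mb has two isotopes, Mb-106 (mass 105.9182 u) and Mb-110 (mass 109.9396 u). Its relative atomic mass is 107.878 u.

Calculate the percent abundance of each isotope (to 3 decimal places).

Writing the weighted mean with unknown fraction x of Mb-106:
105.9182·x + 109.9396·(1 − x) = 107.878
(105.9182 − 109.9396)·x = 107.878 − 109.9396
x = -2.0616 / -4.0214 = 0.51266 → 51.266% Mb-106, 48.734% Mb-110.

Mb-106: 51.266%, Mb-110: 48.734%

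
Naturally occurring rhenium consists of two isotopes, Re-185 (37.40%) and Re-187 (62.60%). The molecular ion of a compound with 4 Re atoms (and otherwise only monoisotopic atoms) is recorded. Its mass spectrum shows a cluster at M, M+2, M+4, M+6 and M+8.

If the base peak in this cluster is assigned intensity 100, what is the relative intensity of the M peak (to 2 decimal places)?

(0.3740 + 0.6260)^4 gives M 0.0196, M+2 0.1310, M+4 0.3289, M+6 0.3670, M+8 0.1536; the largest is M+6.
P(M+6) = C(4,3) × 0.3740^1 × 0.6260^3 = 4 × 0.3740 × 0.24531438 = 0.366990 (base)
P(M) = C(4,0) × 0.3740^4 × 0.6260^0 = 1 × 0.0195653 × 1.0000 = 0.019565
Relative intensity = 0.019565 / 0.366990 × 100 = 5.33

5.33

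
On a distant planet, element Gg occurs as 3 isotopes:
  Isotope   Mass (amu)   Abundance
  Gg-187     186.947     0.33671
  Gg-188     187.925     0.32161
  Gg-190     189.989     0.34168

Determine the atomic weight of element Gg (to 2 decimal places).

188.30 amu

The abundance-weighted mean is 0.33671 × 186.947 + 0.32161 × 187.925 + 0.34168 × 189.989
= 62.9469 + 60.4386 + 64.9154 = 188.3009 amu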